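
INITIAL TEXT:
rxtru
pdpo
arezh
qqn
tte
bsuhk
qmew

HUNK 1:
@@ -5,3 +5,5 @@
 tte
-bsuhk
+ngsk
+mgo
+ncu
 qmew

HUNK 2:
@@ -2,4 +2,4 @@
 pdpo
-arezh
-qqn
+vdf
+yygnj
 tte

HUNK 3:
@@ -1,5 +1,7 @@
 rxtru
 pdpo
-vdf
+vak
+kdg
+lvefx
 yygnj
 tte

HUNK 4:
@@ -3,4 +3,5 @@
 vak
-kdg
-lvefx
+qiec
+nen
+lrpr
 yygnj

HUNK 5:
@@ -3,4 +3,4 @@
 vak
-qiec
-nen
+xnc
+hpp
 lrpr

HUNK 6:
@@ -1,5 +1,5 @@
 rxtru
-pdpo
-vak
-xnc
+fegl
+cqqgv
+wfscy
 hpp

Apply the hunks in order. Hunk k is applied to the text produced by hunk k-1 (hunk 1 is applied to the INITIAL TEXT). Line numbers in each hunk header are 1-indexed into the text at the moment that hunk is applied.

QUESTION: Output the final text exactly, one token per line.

Answer: rxtru
fegl
cqqgv
wfscy
hpp
lrpr
yygnj
tte
ngsk
mgo
ncu
qmew

Derivation:
Hunk 1: at line 5 remove [bsuhk] add [ngsk,mgo,ncu] -> 9 lines: rxtru pdpo arezh qqn tte ngsk mgo ncu qmew
Hunk 2: at line 2 remove [arezh,qqn] add [vdf,yygnj] -> 9 lines: rxtru pdpo vdf yygnj tte ngsk mgo ncu qmew
Hunk 3: at line 1 remove [vdf] add [vak,kdg,lvefx] -> 11 lines: rxtru pdpo vak kdg lvefx yygnj tte ngsk mgo ncu qmew
Hunk 4: at line 3 remove [kdg,lvefx] add [qiec,nen,lrpr] -> 12 lines: rxtru pdpo vak qiec nen lrpr yygnj tte ngsk mgo ncu qmew
Hunk 5: at line 3 remove [qiec,nen] add [xnc,hpp] -> 12 lines: rxtru pdpo vak xnc hpp lrpr yygnj tte ngsk mgo ncu qmew
Hunk 6: at line 1 remove [pdpo,vak,xnc] add [fegl,cqqgv,wfscy] -> 12 lines: rxtru fegl cqqgv wfscy hpp lrpr yygnj tte ngsk mgo ncu qmew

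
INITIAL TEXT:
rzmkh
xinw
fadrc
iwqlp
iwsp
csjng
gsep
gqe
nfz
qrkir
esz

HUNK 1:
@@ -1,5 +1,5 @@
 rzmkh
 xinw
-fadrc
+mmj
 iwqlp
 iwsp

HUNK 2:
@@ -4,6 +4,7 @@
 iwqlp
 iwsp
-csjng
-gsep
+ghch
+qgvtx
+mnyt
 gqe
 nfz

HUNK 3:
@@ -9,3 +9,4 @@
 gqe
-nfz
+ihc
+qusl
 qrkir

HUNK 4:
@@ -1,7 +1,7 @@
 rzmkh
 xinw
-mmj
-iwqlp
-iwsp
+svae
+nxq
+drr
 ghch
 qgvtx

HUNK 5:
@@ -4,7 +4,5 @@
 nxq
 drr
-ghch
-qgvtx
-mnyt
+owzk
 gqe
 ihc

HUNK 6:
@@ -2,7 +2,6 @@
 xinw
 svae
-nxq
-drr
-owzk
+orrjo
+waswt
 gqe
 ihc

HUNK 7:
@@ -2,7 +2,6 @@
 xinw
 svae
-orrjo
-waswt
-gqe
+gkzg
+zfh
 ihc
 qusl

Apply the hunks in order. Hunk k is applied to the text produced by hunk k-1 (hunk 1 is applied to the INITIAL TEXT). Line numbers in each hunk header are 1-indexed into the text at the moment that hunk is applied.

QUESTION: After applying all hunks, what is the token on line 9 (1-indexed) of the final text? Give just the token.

Answer: esz

Derivation:
Hunk 1: at line 1 remove [fadrc] add [mmj] -> 11 lines: rzmkh xinw mmj iwqlp iwsp csjng gsep gqe nfz qrkir esz
Hunk 2: at line 4 remove [csjng,gsep] add [ghch,qgvtx,mnyt] -> 12 lines: rzmkh xinw mmj iwqlp iwsp ghch qgvtx mnyt gqe nfz qrkir esz
Hunk 3: at line 9 remove [nfz] add [ihc,qusl] -> 13 lines: rzmkh xinw mmj iwqlp iwsp ghch qgvtx mnyt gqe ihc qusl qrkir esz
Hunk 4: at line 1 remove [mmj,iwqlp,iwsp] add [svae,nxq,drr] -> 13 lines: rzmkh xinw svae nxq drr ghch qgvtx mnyt gqe ihc qusl qrkir esz
Hunk 5: at line 4 remove [ghch,qgvtx,mnyt] add [owzk] -> 11 lines: rzmkh xinw svae nxq drr owzk gqe ihc qusl qrkir esz
Hunk 6: at line 2 remove [nxq,drr,owzk] add [orrjo,waswt] -> 10 lines: rzmkh xinw svae orrjo waswt gqe ihc qusl qrkir esz
Hunk 7: at line 2 remove [orrjo,waswt,gqe] add [gkzg,zfh] -> 9 lines: rzmkh xinw svae gkzg zfh ihc qusl qrkir esz
Final line 9: esz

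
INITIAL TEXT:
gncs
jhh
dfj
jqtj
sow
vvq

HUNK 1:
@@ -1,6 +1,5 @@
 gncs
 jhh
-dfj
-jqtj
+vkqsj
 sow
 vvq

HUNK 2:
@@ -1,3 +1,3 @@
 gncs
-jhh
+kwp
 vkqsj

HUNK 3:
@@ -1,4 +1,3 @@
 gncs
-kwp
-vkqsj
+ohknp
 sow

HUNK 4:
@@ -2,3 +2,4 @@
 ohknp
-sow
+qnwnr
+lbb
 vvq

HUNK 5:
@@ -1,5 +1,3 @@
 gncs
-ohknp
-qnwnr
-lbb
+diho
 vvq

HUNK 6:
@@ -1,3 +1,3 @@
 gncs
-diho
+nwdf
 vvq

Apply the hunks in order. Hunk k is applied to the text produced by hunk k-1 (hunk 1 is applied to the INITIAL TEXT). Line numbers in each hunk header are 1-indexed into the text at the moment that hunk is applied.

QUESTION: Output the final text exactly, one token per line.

Hunk 1: at line 1 remove [dfj,jqtj] add [vkqsj] -> 5 lines: gncs jhh vkqsj sow vvq
Hunk 2: at line 1 remove [jhh] add [kwp] -> 5 lines: gncs kwp vkqsj sow vvq
Hunk 3: at line 1 remove [kwp,vkqsj] add [ohknp] -> 4 lines: gncs ohknp sow vvq
Hunk 4: at line 2 remove [sow] add [qnwnr,lbb] -> 5 lines: gncs ohknp qnwnr lbb vvq
Hunk 5: at line 1 remove [ohknp,qnwnr,lbb] add [diho] -> 3 lines: gncs diho vvq
Hunk 6: at line 1 remove [diho] add [nwdf] -> 3 lines: gncs nwdf vvq

Answer: gncs
nwdf
vvq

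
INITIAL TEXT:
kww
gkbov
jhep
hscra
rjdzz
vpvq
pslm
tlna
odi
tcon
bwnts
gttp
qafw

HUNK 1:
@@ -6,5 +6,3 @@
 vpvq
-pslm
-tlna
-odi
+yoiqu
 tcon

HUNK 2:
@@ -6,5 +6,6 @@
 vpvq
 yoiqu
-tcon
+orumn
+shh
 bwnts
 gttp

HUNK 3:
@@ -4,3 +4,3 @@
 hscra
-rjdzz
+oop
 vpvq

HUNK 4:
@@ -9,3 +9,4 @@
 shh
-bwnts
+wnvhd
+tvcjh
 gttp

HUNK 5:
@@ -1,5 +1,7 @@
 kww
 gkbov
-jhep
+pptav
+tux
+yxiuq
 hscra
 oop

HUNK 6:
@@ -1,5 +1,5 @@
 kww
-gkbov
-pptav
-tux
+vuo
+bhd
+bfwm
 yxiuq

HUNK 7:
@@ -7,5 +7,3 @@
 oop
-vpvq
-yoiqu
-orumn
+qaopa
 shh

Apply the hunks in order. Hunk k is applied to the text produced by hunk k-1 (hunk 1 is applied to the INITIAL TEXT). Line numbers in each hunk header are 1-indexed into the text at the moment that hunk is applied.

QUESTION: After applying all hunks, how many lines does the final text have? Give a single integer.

Answer: 13

Derivation:
Hunk 1: at line 6 remove [pslm,tlna,odi] add [yoiqu] -> 11 lines: kww gkbov jhep hscra rjdzz vpvq yoiqu tcon bwnts gttp qafw
Hunk 2: at line 6 remove [tcon] add [orumn,shh] -> 12 lines: kww gkbov jhep hscra rjdzz vpvq yoiqu orumn shh bwnts gttp qafw
Hunk 3: at line 4 remove [rjdzz] add [oop] -> 12 lines: kww gkbov jhep hscra oop vpvq yoiqu orumn shh bwnts gttp qafw
Hunk 4: at line 9 remove [bwnts] add [wnvhd,tvcjh] -> 13 lines: kww gkbov jhep hscra oop vpvq yoiqu orumn shh wnvhd tvcjh gttp qafw
Hunk 5: at line 1 remove [jhep] add [pptav,tux,yxiuq] -> 15 lines: kww gkbov pptav tux yxiuq hscra oop vpvq yoiqu orumn shh wnvhd tvcjh gttp qafw
Hunk 6: at line 1 remove [gkbov,pptav,tux] add [vuo,bhd,bfwm] -> 15 lines: kww vuo bhd bfwm yxiuq hscra oop vpvq yoiqu orumn shh wnvhd tvcjh gttp qafw
Hunk 7: at line 7 remove [vpvq,yoiqu,orumn] add [qaopa] -> 13 lines: kww vuo bhd bfwm yxiuq hscra oop qaopa shh wnvhd tvcjh gttp qafw
Final line count: 13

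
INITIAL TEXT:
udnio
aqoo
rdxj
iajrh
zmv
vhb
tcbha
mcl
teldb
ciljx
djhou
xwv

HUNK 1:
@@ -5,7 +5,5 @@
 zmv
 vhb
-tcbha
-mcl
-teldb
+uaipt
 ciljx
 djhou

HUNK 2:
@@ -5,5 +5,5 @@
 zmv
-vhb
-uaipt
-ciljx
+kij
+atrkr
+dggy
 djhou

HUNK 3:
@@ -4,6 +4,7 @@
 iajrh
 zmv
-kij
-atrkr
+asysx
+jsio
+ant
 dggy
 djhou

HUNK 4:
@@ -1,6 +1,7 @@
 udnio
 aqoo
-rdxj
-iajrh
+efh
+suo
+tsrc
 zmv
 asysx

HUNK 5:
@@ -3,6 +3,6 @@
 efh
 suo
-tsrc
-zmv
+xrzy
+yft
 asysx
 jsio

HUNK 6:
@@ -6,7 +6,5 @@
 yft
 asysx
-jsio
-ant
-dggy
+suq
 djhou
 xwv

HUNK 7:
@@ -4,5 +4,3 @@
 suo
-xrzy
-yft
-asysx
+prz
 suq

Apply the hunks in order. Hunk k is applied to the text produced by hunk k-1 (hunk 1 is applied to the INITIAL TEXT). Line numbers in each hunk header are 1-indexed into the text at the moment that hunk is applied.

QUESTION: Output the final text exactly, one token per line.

Answer: udnio
aqoo
efh
suo
prz
suq
djhou
xwv

Derivation:
Hunk 1: at line 5 remove [tcbha,mcl,teldb] add [uaipt] -> 10 lines: udnio aqoo rdxj iajrh zmv vhb uaipt ciljx djhou xwv
Hunk 2: at line 5 remove [vhb,uaipt,ciljx] add [kij,atrkr,dggy] -> 10 lines: udnio aqoo rdxj iajrh zmv kij atrkr dggy djhou xwv
Hunk 3: at line 4 remove [kij,atrkr] add [asysx,jsio,ant] -> 11 lines: udnio aqoo rdxj iajrh zmv asysx jsio ant dggy djhou xwv
Hunk 4: at line 1 remove [rdxj,iajrh] add [efh,suo,tsrc] -> 12 lines: udnio aqoo efh suo tsrc zmv asysx jsio ant dggy djhou xwv
Hunk 5: at line 3 remove [tsrc,zmv] add [xrzy,yft] -> 12 lines: udnio aqoo efh suo xrzy yft asysx jsio ant dggy djhou xwv
Hunk 6: at line 6 remove [jsio,ant,dggy] add [suq] -> 10 lines: udnio aqoo efh suo xrzy yft asysx suq djhou xwv
Hunk 7: at line 4 remove [xrzy,yft,asysx] add [prz] -> 8 lines: udnio aqoo efh suo prz suq djhou xwv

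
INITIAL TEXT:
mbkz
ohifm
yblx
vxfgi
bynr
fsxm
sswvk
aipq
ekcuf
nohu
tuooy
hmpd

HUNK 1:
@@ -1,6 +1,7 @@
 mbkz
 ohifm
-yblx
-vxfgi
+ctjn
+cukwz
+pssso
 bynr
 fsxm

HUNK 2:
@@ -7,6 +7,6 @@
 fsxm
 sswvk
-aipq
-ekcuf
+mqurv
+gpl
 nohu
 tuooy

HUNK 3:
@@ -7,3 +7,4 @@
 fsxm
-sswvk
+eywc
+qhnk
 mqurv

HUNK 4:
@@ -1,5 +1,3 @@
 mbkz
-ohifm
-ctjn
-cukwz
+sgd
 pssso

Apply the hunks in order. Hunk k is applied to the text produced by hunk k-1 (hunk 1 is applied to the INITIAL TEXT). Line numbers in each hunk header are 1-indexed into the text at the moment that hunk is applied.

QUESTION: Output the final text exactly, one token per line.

Hunk 1: at line 1 remove [yblx,vxfgi] add [ctjn,cukwz,pssso] -> 13 lines: mbkz ohifm ctjn cukwz pssso bynr fsxm sswvk aipq ekcuf nohu tuooy hmpd
Hunk 2: at line 7 remove [aipq,ekcuf] add [mqurv,gpl] -> 13 lines: mbkz ohifm ctjn cukwz pssso bynr fsxm sswvk mqurv gpl nohu tuooy hmpd
Hunk 3: at line 7 remove [sswvk] add [eywc,qhnk] -> 14 lines: mbkz ohifm ctjn cukwz pssso bynr fsxm eywc qhnk mqurv gpl nohu tuooy hmpd
Hunk 4: at line 1 remove [ohifm,ctjn,cukwz] add [sgd] -> 12 lines: mbkz sgd pssso bynr fsxm eywc qhnk mqurv gpl nohu tuooy hmpd

Answer: mbkz
sgd
pssso
bynr
fsxm
eywc
qhnk
mqurv
gpl
nohu
tuooy
hmpd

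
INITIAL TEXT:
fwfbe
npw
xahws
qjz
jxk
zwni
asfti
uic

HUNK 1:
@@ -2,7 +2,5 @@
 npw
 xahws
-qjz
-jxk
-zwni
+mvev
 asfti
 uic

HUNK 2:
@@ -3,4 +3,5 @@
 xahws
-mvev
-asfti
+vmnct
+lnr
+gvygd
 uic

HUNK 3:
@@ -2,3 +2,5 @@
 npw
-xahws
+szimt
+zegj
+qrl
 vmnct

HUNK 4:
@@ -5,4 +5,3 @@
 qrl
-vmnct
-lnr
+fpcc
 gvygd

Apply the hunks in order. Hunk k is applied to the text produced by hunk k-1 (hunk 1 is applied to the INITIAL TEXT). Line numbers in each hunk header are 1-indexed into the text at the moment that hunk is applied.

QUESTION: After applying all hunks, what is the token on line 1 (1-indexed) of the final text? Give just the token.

Hunk 1: at line 2 remove [qjz,jxk,zwni] add [mvev] -> 6 lines: fwfbe npw xahws mvev asfti uic
Hunk 2: at line 3 remove [mvev,asfti] add [vmnct,lnr,gvygd] -> 7 lines: fwfbe npw xahws vmnct lnr gvygd uic
Hunk 3: at line 2 remove [xahws] add [szimt,zegj,qrl] -> 9 lines: fwfbe npw szimt zegj qrl vmnct lnr gvygd uic
Hunk 4: at line 5 remove [vmnct,lnr] add [fpcc] -> 8 lines: fwfbe npw szimt zegj qrl fpcc gvygd uic
Final line 1: fwfbe

Answer: fwfbe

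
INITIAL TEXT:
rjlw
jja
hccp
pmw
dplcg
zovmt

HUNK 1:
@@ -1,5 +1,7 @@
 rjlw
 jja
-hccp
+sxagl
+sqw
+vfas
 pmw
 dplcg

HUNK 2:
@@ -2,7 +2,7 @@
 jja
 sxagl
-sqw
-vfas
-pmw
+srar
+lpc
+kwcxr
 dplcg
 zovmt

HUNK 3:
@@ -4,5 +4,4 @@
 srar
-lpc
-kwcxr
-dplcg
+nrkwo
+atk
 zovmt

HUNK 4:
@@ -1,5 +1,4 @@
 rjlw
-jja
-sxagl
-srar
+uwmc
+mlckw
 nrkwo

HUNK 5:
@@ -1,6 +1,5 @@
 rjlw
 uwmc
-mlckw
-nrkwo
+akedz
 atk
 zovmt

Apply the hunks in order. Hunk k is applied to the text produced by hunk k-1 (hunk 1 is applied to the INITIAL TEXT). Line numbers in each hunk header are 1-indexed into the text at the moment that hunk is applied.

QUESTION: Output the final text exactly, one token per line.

Hunk 1: at line 1 remove [hccp] add [sxagl,sqw,vfas] -> 8 lines: rjlw jja sxagl sqw vfas pmw dplcg zovmt
Hunk 2: at line 2 remove [sqw,vfas,pmw] add [srar,lpc,kwcxr] -> 8 lines: rjlw jja sxagl srar lpc kwcxr dplcg zovmt
Hunk 3: at line 4 remove [lpc,kwcxr,dplcg] add [nrkwo,atk] -> 7 lines: rjlw jja sxagl srar nrkwo atk zovmt
Hunk 4: at line 1 remove [jja,sxagl,srar] add [uwmc,mlckw] -> 6 lines: rjlw uwmc mlckw nrkwo atk zovmt
Hunk 5: at line 1 remove [mlckw,nrkwo] add [akedz] -> 5 lines: rjlw uwmc akedz atk zovmt

Answer: rjlw
uwmc
akedz
atk
zovmt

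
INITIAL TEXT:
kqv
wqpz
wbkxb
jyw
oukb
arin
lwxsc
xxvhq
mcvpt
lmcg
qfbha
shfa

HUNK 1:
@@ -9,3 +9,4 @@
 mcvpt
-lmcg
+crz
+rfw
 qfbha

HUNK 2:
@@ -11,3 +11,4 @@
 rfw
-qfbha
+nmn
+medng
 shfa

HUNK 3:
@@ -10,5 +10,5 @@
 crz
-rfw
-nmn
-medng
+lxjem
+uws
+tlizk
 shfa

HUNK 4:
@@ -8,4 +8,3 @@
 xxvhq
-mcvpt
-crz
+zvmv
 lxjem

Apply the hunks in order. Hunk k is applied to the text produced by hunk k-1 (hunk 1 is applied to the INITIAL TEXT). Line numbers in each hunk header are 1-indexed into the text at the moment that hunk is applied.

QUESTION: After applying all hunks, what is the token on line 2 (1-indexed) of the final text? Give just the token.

Answer: wqpz

Derivation:
Hunk 1: at line 9 remove [lmcg] add [crz,rfw] -> 13 lines: kqv wqpz wbkxb jyw oukb arin lwxsc xxvhq mcvpt crz rfw qfbha shfa
Hunk 2: at line 11 remove [qfbha] add [nmn,medng] -> 14 lines: kqv wqpz wbkxb jyw oukb arin lwxsc xxvhq mcvpt crz rfw nmn medng shfa
Hunk 3: at line 10 remove [rfw,nmn,medng] add [lxjem,uws,tlizk] -> 14 lines: kqv wqpz wbkxb jyw oukb arin lwxsc xxvhq mcvpt crz lxjem uws tlizk shfa
Hunk 4: at line 8 remove [mcvpt,crz] add [zvmv] -> 13 lines: kqv wqpz wbkxb jyw oukb arin lwxsc xxvhq zvmv lxjem uws tlizk shfa
Final line 2: wqpz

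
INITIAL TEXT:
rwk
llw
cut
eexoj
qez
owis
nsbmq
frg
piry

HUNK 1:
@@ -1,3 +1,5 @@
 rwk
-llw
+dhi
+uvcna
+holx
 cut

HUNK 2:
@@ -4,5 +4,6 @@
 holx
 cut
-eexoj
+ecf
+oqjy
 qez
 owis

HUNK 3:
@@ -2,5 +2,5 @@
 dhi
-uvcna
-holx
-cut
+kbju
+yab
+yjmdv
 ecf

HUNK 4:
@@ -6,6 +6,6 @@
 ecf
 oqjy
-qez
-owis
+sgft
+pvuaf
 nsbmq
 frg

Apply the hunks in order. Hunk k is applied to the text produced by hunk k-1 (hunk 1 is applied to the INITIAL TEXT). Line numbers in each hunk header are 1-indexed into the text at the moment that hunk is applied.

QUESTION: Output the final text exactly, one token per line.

Answer: rwk
dhi
kbju
yab
yjmdv
ecf
oqjy
sgft
pvuaf
nsbmq
frg
piry

Derivation:
Hunk 1: at line 1 remove [llw] add [dhi,uvcna,holx] -> 11 lines: rwk dhi uvcna holx cut eexoj qez owis nsbmq frg piry
Hunk 2: at line 4 remove [eexoj] add [ecf,oqjy] -> 12 lines: rwk dhi uvcna holx cut ecf oqjy qez owis nsbmq frg piry
Hunk 3: at line 2 remove [uvcna,holx,cut] add [kbju,yab,yjmdv] -> 12 lines: rwk dhi kbju yab yjmdv ecf oqjy qez owis nsbmq frg piry
Hunk 4: at line 6 remove [qez,owis] add [sgft,pvuaf] -> 12 lines: rwk dhi kbju yab yjmdv ecf oqjy sgft pvuaf nsbmq frg piry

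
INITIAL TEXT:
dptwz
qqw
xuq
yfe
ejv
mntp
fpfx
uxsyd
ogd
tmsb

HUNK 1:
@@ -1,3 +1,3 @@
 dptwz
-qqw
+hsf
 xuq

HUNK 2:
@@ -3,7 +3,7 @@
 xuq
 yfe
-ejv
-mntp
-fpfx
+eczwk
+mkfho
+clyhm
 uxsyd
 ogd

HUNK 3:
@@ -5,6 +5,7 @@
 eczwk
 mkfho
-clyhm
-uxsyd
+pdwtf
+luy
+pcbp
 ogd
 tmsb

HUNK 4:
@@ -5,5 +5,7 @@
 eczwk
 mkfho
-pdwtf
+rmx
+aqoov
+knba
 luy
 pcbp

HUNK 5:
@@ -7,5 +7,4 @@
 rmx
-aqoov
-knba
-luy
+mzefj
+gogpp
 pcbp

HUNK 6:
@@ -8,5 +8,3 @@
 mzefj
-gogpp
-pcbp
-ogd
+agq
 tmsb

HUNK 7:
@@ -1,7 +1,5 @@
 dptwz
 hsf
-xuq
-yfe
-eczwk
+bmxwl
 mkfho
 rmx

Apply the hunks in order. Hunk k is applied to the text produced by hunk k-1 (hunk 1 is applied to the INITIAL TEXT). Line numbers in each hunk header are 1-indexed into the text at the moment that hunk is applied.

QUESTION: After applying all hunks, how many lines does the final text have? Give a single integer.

Hunk 1: at line 1 remove [qqw] add [hsf] -> 10 lines: dptwz hsf xuq yfe ejv mntp fpfx uxsyd ogd tmsb
Hunk 2: at line 3 remove [ejv,mntp,fpfx] add [eczwk,mkfho,clyhm] -> 10 lines: dptwz hsf xuq yfe eczwk mkfho clyhm uxsyd ogd tmsb
Hunk 3: at line 5 remove [clyhm,uxsyd] add [pdwtf,luy,pcbp] -> 11 lines: dptwz hsf xuq yfe eczwk mkfho pdwtf luy pcbp ogd tmsb
Hunk 4: at line 5 remove [pdwtf] add [rmx,aqoov,knba] -> 13 lines: dptwz hsf xuq yfe eczwk mkfho rmx aqoov knba luy pcbp ogd tmsb
Hunk 5: at line 7 remove [aqoov,knba,luy] add [mzefj,gogpp] -> 12 lines: dptwz hsf xuq yfe eczwk mkfho rmx mzefj gogpp pcbp ogd tmsb
Hunk 6: at line 8 remove [gogpp,pcbp,ogd] add [agq] -> 10 lines: dptwz hsf xuq yfe eczwk mkfho rmx mzefj agq tmsb
Hunk 7: at line 1 remove [xuq,yfe,eczwk] add [bmxwl] -> 8 lines: dptwz hsf bmxwl mkfho rmx mzefj agq tmsb
Final line count: 8

Answer: 8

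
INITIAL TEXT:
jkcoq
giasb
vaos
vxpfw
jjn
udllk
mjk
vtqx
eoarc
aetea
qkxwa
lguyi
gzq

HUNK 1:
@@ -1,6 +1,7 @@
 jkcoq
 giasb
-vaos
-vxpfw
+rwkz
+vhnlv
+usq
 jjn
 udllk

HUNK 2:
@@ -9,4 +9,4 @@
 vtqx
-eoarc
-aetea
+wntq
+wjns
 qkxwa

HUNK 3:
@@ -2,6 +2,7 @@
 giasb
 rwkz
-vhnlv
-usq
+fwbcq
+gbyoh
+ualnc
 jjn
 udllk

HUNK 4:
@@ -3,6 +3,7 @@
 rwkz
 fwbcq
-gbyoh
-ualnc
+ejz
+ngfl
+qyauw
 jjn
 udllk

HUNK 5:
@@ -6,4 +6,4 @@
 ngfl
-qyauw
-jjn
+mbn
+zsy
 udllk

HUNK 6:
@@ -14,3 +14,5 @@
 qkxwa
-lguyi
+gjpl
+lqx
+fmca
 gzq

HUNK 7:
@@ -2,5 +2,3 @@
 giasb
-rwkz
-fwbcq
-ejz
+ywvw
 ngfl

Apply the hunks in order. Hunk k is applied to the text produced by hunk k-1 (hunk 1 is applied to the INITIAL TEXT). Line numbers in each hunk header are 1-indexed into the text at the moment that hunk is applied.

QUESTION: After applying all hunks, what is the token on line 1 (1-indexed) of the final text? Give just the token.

Hunk 1: at line 1 remove [vaos,vxpfw] add [rwkz,vhnlv,usq] -> 14 lines: jkcoq giasb rwkz vhnlv usq jjn udllk mjk vtqx eoarc aetea qkxwa lguyi gzq
Hunk 2: at line 9 remove [eoarc,aetea] add [wntq,wjns] -> 14 lines: jkcoq giasb rwkz vhnlv usq jjn udllk mjk vtqx wntq wjns qkxwa lguyi gzq
Hunk 3: at line 2 remove [vhnlv,usq] add [fwbcq,gbyoh,ualnc] -> 15 lines: jkcoq giasb rwkz fwbcq gbyoh ualnc jjn udllk mjk vtqx wntq wjns qkxwa lguyi gzq
Hunk 4: at line 3 remove [gbyoh,ualnc] add [ejz,ngfl,qyauw] -> 16 lines: jkcoq giasb rwkz fwbcq ejz ngfl qyauw jjn udllk mjk vtqx wntq wjns qkxwa lguyi gzq
Hunk 5: at line 6 remove [qyauw,jjn] add [mbn,zsy] -> 16 lines: jkcoq giasb rwkz fwbcq ejz ngfl mbn zsy udllk mjk vtqx wntq wjns qkxwa lguyi gzq
Hunk 6: at line 14 remove [lguyi] add [gjpl,lqx,fmca] -> 18 lines: jkcoq giasb rwkz fwbcq ejz ngfl mbn zsy udllk mjk vtqx wntq wjns qkxwa gjpl lqx fmca gzq
Hunk 7: at line 2 remove [rwkz,fwbcq,ejz] add [ywvw] -> 16 lines: jkcoq giasb ywvw ngfl mbn zsy udllk mjk vtqx wntq wjns qkxwa gjpl lqx fmca gzq
Final line 1: jkcoq

Answer: jkcoq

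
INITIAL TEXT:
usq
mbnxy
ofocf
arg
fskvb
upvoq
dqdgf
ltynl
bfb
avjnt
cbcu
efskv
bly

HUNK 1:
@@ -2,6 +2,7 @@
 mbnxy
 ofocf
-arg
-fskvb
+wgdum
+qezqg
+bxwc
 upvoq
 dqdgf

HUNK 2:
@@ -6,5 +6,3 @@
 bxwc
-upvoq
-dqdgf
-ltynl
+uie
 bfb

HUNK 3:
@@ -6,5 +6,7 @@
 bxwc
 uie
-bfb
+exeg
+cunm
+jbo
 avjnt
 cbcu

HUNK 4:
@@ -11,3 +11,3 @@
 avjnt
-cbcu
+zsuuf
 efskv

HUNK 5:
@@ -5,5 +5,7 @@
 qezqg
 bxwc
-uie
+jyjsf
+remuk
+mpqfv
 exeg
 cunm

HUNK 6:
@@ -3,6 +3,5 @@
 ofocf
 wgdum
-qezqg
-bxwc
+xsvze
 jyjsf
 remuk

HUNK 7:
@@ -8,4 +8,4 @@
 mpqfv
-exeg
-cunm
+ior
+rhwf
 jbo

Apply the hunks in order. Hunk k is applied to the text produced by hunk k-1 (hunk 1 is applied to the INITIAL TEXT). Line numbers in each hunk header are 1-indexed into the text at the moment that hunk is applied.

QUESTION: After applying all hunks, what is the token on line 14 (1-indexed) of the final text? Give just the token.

Answer: efskv

Derivation:
Hunk 1: at line 2 remove [arg,fskvb] add [wgdum,qezqg,bxwc] -> 14 lines: usq mbnxy ofocf wgdum qezqg bxwc upvoq dqdgf ltynl bfb avjnt cbcu efskv bly
Hunk 2: at line 6 remove [upvoq,dqdgf,ltynl] add [uie] -> 12 lines: usq mbnxy ofocf wgdum qezqg bxwc uie bfb avjnt cbcu efskv bly
Hunk 3: at line 6 remove [bfb] add [exeg,cunm,jbo] -> 14 lines: usq mbnxy ofocf wgdum qezqg bxwc uie exeg cunm jbo avjnt cbcu efskv bly
Hunk 4: at line 11 remove [cbcu] add [zsuuf] -> 14 lines: usq mbnxy ofocf wgdum qezqg bxwc uie exeg cunm jbo avjnt zsuuf efskv bly
Hunk 5: at line 5 remove [uie] add [jyjsf,remuk,mpqfv] -> 16 lines: usq mbnxy ofocf wgdum qezqg bxwc jyjsf remuk mpqfv exeg cunm jbo avjnt zsuuf efskv bly
Hunk 6: at line 3 remove [qezqg,bxwc] add [xsvze] -> 15 lines: usq mbnxy ofocf wgdum xsvze jyjsf remuk mpqfv exeg cunm jbo avjnt zsuuf efskv bly
Hunk 7: at line 8 remove [exeg,cunm] add [ior,rhwf] -> 15 lines: usq mbnxy ofocf wgdum xsvze jyjsf remuk mpqfv ior rhwf jbo avjnt zsuuf efskv bly
Final line 14: efskv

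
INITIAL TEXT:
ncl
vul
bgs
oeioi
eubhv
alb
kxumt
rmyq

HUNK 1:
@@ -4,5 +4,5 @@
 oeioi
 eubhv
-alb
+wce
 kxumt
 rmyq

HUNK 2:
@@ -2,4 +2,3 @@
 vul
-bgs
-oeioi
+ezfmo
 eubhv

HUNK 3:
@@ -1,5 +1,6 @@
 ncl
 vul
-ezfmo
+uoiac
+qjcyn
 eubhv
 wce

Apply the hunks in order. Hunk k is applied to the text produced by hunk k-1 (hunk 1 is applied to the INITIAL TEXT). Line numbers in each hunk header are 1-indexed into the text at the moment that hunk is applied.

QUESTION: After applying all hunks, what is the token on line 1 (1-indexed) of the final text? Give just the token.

Hunk 1: at line 4 remove [alb] add [wce] -> 8 lines: ncl vul bgs oeioi eubhv wce kxumt rmyq
Hunk 2: at line 2 remove [bgs,oeioi] add [ezfmo] -> 7 lines: ncl vul ezfmo eubhv wce kxumt rmyq
Hunk 3: at line 1 remove [ezfmo] add [uoiac,qjcyn] -> 8 lines: ncl vul uoiac qjcyn eubhv wce kxumt rmyq
Final line 1: ncl

Answer: ncl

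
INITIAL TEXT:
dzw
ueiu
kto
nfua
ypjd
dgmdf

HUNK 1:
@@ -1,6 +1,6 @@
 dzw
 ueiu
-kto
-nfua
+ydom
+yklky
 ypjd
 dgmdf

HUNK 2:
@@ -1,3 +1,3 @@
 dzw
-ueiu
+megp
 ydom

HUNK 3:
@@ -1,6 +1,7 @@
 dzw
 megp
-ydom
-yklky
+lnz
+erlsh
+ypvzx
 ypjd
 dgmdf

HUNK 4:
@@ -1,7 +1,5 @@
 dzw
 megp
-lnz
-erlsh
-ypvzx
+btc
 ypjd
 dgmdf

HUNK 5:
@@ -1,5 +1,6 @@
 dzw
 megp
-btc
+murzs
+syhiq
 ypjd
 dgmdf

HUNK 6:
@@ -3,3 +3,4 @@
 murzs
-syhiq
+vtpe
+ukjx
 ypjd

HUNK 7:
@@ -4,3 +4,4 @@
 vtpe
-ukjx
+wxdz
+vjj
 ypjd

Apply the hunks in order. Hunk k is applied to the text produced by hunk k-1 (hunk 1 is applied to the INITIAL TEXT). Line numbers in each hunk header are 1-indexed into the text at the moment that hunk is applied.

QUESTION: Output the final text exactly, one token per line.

Hunk 1: at line 1 remove [kto,nfua] add [ydom,yklky] -> 6 lines: dzw ueiu ydom yklky ypjd dgmdf
Hunk 2: at line 1 remove [ueiu] add [megp] -> 6 lines: dzw megp ydom yklky ypjd dgmdf
Hunk 3: at line 1 remove [ydom,yklky] add [lnz,erlsh,ypvzx] -> 7 lines: dzw megp lnz erlsh ypvzx ypjd dgmdf
Hunk 4: at line 1 remove [lnz,erlsh,ypvzx] add [btc] -> 5 lines: dzw megp btc ypjd dgmdf
Hunk 5: at line 1 remove [btc] add [murzs,syhiq] -> 6 lines: dzw megp murzs syhiq ypjd dgmdf
Hunk 6: at line 3 remove [syhiq] add [vtpe,ukjx] -> 7 lines: dzw megp murzs vtpe ukjx ypjd dgmdf
Hunk 7: at line 4 remove [ukjx] add [wxdz,vjj] -> 8 lines: dzw megp murzs vtpe wxdz vjj ypjd dgmdf

Answer: dzw
megp
murzs
vtpe
wxdz
vjj
ypjd
dgmdf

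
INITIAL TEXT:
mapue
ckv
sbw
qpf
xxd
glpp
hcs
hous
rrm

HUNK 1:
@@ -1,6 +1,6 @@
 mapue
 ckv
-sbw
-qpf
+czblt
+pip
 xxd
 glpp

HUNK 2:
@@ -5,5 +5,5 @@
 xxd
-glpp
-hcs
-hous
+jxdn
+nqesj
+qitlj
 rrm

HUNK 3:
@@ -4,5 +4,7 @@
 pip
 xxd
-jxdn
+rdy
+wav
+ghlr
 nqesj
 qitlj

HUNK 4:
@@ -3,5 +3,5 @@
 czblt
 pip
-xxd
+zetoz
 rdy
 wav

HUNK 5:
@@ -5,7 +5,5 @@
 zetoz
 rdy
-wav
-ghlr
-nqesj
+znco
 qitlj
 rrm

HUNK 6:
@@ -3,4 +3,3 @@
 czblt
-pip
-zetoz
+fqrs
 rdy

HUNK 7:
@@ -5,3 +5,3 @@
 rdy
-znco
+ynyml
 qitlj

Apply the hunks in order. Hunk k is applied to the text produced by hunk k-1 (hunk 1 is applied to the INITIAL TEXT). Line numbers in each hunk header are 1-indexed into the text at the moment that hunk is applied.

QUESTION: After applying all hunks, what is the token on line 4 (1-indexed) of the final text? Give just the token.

Answer: fqrs

Derivation:
Hunk 1: at line 1 remove [sbw,qpf] add [czblt,pip] -> 9 lines: mapue ckv czblt pip xxd glpp hcs hous rrm
Hunk 2: at line 5 remove [glpp,hcs,hous] add [jxdn,nqesj,qitlj] -> 9 lines: mapue ckv czblt pip xxd jxdn nqesj qitlj rrm
Hunk 3: at line 4 remove [jxdn] add [rdy,wav,ghlr] -> 11 lines: mapue ckv czblt pip xxd rdy wav ghlr nqesj qitlj rrm
Hunk 4: at line 3 remove [xxd] add [zetoz] -> 11 lines: mapue ckv czblt pip zetoz rdy wav ghlr nqesj qitlj rrm
Hunk 5: at line 5 remove [wav,ghlr,nqesj] add [znco] -> 9 lines: mapue ckv czblt pip zetoz rdy znco qitlj rrm
Hunk 6: at line 3 remove [pip,zetoz] add [fqrs] -> 8 lines: mapue ckv czblt fqrs rdy znco qitlj rrm
Hunk 7: at line 5 remove [znco] add [ynyml] -> 8 lines: mapue ckv czblt fqrs rdy ynyml qitlj rrm
Final line 4: fqrs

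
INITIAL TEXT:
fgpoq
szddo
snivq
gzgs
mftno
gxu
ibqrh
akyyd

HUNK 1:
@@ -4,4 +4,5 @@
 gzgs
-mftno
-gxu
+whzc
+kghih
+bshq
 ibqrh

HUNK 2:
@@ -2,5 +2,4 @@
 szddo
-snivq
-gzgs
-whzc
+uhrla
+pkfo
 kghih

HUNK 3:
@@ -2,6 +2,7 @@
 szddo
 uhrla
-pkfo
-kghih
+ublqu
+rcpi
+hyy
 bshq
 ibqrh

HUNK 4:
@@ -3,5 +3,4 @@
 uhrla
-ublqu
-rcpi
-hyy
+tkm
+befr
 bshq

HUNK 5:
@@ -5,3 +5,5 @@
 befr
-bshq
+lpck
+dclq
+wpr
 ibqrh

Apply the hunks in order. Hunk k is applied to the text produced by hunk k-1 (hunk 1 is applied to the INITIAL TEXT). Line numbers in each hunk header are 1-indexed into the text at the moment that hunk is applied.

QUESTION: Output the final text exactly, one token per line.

Hunk 1: at line 4 remove [mftno,gxu] add [whzc,kghih,bshq] -> 9 lines: fgpoq szddo snivq gzgs whzc kghih bshq ibqrh akyyd
Hunk 2: at line 2 remove [snivq,gzgs,whzc] add [uhrla,pkfo] -> 8 lines: fgpoq szddo uhrla pkfo kghih bshq ibqrh akyyd
Hunk 3: at line 2 remove [pkfo,kghih] add [ublqu,rcpi,hyy] -> 9 lines: fgpoq szddo uhrla ublqu rcpi hyy bshq ibqrh akyyd
Hunk 4: at line 3 remove [ublqu,rcpi,hyy] add [tkm,befr] -> 8 lines: fgpoq szddo uhrla tkm befr bshq ibqrh akyyd
Hunk 5: at line 5 remove [bshq] add [lpck,dclq,wpr] -> 10 lines: fgpoq szddo uhrla tkm befr lpck dclq wpr ibqrh akyyd

Answer: fgpoq
szddo
uhrla
tkm
befr
lpck
dclq
wpr
ibqrh
akyyd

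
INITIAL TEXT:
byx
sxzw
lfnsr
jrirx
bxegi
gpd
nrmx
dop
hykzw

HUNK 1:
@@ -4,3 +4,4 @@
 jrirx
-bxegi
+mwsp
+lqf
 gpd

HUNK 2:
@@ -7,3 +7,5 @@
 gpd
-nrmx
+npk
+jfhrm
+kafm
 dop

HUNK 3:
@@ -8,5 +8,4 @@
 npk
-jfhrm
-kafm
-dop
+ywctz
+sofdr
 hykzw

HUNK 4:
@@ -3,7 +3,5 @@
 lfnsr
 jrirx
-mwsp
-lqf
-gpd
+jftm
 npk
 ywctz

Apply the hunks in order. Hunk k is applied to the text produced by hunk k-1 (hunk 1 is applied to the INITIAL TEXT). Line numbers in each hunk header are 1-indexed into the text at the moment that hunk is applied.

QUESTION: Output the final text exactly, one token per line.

Hunk 1: at line 4 remove [bxegi] add [mwsp,lqf] -> 10 lines: byx sxzw lfnsr jrirx mwsp lqf gpd nrmx dop hykzw
Hunk 2: at line 7 remove [nrmx] add [npk,jfhrm,kafm] -> 12 lines: byx sxzw lfnsr jrirx mwsp lqf gpd npk jfhrm kafm dop hykzw
Hunk 3: at line 8 remove [jfhrm,kafm,dop] add [ywctz,sofdr] -> 11 lines: byx sxzw lfnsr jrirx mwsp lqf gpd npk ywctz sofdr hykzw
Hunk 4: at line 3 remove [mwsp,lqf,gpd] add [jftm] -> 9 lines: byx sxzw lfnsr jrirx jftm npk ywctz sofdr hykzw

Answer: byx
sxzw
lfnsr
jrirx
jftm
npk
ywctz
sofdr
hykzw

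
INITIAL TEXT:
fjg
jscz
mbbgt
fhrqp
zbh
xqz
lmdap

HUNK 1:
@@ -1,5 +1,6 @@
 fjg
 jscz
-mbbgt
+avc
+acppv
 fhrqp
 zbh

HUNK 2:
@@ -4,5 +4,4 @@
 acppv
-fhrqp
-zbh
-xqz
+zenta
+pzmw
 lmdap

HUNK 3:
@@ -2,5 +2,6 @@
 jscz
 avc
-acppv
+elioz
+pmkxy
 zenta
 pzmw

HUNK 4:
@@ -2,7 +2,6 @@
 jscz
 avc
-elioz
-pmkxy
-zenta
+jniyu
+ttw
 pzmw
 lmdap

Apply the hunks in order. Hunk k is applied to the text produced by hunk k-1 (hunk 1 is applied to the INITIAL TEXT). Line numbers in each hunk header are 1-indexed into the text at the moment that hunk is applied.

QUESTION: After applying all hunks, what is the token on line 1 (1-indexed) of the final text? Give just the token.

Hunk 1: at line 1 remove [mbbgt] add [avc,acppv] -> 8 lines: fjg jscz avc acppv fhrqp zbh xqz lmdap
Hunk 2: at line 4 remove [fhrqp,zbh,xqz] add [zenta,pzmw] -> 7 lines: fjg jscz avc acppv zenta pzmw lmdap
Hunk 3: at line 2 remove [acppv] add [elioz,pmkxy] -> 8 lines: fjg jscz avc elioz pmkxy zenta pzmw lmdap
Hunk 4: at line 2 remove [elioz,pmkxy,zenta] add [jniyu,ttw] -> 7 lines: fjg jscz avc jniyu ttw pzmw lmdap
Final line 1: fjg

Answer: fjg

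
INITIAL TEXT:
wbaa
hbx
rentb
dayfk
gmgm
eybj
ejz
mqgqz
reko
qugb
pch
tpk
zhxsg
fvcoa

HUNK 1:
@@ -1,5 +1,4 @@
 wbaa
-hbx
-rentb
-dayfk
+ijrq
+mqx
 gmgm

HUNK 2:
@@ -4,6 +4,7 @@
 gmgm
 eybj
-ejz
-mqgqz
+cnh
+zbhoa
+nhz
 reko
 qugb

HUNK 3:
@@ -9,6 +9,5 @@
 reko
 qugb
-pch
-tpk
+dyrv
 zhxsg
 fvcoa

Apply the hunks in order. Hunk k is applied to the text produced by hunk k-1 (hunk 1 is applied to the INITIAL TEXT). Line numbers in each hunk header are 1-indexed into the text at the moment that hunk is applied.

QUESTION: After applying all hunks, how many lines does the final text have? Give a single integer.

Answer: 13

Derivation:
Hunk 1: at line 1 remove [hbx,rentb,dayfk] add [ijrq,mqx] -> 13 lines: wbaa ijrq mqx gmgm eybj ejz mqgqz reko qugb pch tpk zhxsg fvcoa
Hunk 2: at line 4 remove [ejz,mqgqz] add [cnh,zbhoa,nhz] -> 14 lines: wbaa ijrq mqx gmgm eybj cnh zbhoa nhz reko qugb pch tpk zhxsg fvcoa
Hunk 3: at line 9 remove [pch,tpk] add [dyrv] -> 13 lines: wbaa ijrq mqx gmgm eybj cnh zbhoa nhz reko qugb dyrv zhxsg fvcoa
Final line count: 13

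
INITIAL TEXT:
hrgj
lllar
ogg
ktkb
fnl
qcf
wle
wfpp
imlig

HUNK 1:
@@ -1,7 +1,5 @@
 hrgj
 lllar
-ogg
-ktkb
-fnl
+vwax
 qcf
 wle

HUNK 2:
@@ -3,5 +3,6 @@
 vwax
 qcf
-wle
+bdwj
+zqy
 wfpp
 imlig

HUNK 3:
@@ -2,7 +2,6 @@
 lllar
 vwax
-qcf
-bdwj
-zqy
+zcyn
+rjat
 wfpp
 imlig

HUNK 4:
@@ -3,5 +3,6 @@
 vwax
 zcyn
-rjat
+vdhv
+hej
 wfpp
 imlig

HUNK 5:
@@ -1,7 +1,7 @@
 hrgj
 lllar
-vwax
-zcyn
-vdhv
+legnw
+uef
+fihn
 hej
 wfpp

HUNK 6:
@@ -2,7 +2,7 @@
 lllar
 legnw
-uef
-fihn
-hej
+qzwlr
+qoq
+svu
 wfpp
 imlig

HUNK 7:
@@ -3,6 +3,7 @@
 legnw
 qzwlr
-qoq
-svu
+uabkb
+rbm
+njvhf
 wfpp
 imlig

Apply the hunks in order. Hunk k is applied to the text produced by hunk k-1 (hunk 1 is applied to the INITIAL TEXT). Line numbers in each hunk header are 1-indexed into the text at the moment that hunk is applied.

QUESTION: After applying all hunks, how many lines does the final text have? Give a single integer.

Hunk 1: at line 1 remove [ogg,ktkb,fnl] add [vwax] -> 7 lines: hrgj lllar vwax qcf wle wfpp imlig
Hunk 2: at line 3 remove [wle] add [bdwj,zqy] -> 8 lines: hrgj lllar vwax qcf bdwj zqy wfpp imlig
Hunk 3: at line 2 remove [qcf,bdwj,zqy] add [zcyn,rjat] -> 7 lines: hrgj lllar vwax zcyn rjat wfpp imlig
Hunk 4: at line 3 remove [rjat] add [vdhv,hej] -> 8 lines: hrgj lllar vwax zcyn vdhv hej wfpp imlig
Hunk 5: at line 1 remove [vwax,zcyn,vdhv] add [legnw,uef,fihn] -> 8 lines: hrgj lllar legnw uef fihn hej wfpp imlig
Hunk 6: at line 2 remove [uef,fihn,hej] add [qzwlr,qoq,svu] -> 8 lines: hrgj lllar legnw qzwlr qoq svu wfpp imlig
Hunk 7: at line 3 remove [qoq,svu] add [uabkb,rbm,njvhf] -> 9 lines: hrgj lllar legnw qzwlr uabkb rbm njvhf wfpp imlig
Final line count: 9

Answer: 9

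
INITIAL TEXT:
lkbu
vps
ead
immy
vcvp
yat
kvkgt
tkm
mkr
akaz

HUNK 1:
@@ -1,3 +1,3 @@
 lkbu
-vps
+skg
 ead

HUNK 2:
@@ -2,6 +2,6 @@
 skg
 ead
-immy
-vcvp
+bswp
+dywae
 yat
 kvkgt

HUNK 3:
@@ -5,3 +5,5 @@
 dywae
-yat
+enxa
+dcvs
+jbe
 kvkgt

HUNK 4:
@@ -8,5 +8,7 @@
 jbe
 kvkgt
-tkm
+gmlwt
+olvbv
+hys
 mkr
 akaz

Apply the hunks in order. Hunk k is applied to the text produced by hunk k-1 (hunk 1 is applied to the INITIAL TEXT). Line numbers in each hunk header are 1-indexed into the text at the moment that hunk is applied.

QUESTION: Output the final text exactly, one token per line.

Answer: lkbu
skg
ead
bswp
dywae
enxa
dcvs
jbe
kvkgt
gmlwt
olvbv
hys
mkr
akaz

Derivation:
Hunk 1: at line 1 remove [vps] add [skg] -> 10 lines: lkbu skg ead immy vcvp yat kvkgt tkm mkr akaz
Hunk 2: at line 2 remove [immy,vcvp] add [bswp,dywae] -> 10 lines: lkbu skg ead bswp dywae yat kvkgt tkm mkr akaz
Hunk 3: at line 5 remove [yat] add [enxa,dcvs,jbe] -> 12 lines: lkbu skg ead bswp dywae enxa dcvs jbe kvkgt tkm mkr akaz
Hunk 4: at line 8 remove [tkm] add [gmlwt,olvbv,hys] -> 14 lines: lkbu skg ead bswp dywae enxa dcvs jbe kvkgt gmlwt olvbv hys mkr akaz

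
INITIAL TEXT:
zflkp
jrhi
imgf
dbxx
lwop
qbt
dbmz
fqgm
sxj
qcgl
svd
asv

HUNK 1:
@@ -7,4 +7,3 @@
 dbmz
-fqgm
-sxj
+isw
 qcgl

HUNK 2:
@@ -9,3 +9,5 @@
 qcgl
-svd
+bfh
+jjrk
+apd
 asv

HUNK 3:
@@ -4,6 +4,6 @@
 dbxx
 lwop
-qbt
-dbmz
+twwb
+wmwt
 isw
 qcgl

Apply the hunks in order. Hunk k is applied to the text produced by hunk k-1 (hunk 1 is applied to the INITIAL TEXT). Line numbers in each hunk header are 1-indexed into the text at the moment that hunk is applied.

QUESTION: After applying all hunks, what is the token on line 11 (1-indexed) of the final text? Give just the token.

Hunk 1: at line 7 remove [fqgm,sxj] add [isw] -> 11 lines: zflkp jrhi imgf dbxx lwop qbt dbmz isw qcgl svd asv
Hunk 2: at line 9 remove [svd] add [bfh,jjrk,apd] -> 13 lines: zflkp jrhi imgf dbxx lwop qbt dbmz isw qcgl bfh jjrk apd asv
Hunk 3: at line 4 remove [qbt,dbmz] add [twwb,wmwt] -> 13 lines: zflkp jrhi imgf dbxx lwop twwb wmwt isw qcgl bfh jjrk apd asv
Final line 11: jjrk

Answer: jjrk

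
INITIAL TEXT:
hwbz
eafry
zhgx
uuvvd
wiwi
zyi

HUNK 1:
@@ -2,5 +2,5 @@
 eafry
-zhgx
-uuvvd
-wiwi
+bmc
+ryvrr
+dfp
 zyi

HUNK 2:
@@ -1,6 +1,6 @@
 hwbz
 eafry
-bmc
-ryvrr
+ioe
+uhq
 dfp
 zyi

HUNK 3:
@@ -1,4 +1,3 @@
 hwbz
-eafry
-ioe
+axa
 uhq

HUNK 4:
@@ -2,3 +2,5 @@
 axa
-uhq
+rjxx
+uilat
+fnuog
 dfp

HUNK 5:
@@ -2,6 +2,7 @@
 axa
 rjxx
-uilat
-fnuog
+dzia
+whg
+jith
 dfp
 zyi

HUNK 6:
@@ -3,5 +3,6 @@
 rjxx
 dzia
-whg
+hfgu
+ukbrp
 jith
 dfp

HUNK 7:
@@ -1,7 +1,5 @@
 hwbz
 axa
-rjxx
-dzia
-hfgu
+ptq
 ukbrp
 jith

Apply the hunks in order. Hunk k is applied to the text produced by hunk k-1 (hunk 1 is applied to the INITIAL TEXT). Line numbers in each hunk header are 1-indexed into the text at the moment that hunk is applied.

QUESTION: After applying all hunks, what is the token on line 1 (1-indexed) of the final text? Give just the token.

Answer: hwbz

Derivation:
Hunk 1: at line 2 remove [zhgx,uuvvd,wiwi] add [bmc,ryvrr,dfp] -> 6 lines: hwbz eafry bmc ryvrr dfp zyi
Hunk 2: at line 1 remove [bmc,ryvrr] add [ioe,uhq] -> 6 lines: hwbz eafry ioe uhq dfp zyi
Hunk 3: at line 1 remove [eafry,ioe] add [axa] -> 5 lines: hwbz axa uhq dfp zyi
Hunk 4: at line 2 remove [uhq] add [rjxx,uilat,fnuog] -> 7 lines: hwbz axa rjxx uilat fnuog dfp zyi
Hunk 5: at line 2 remove [uilat,fnuog] add [dzia,whg,jith] -> 8 lines: hwbz axa rjxx dzia whg jith dfp zyi
Hunk 6: at line 3 remove [whg] add [hfgu,ukbrp] -> 9 lines: hwbz axa rjxx dzia hfgu ukbrp jith dfp zyi
Hunk 7: at line 1 remove [rjxx,dzia,hfgu] add [ptq] -> 7 lines: hwbz axa ptq ukbrp jith dfp zyi
Final line 1: hwbz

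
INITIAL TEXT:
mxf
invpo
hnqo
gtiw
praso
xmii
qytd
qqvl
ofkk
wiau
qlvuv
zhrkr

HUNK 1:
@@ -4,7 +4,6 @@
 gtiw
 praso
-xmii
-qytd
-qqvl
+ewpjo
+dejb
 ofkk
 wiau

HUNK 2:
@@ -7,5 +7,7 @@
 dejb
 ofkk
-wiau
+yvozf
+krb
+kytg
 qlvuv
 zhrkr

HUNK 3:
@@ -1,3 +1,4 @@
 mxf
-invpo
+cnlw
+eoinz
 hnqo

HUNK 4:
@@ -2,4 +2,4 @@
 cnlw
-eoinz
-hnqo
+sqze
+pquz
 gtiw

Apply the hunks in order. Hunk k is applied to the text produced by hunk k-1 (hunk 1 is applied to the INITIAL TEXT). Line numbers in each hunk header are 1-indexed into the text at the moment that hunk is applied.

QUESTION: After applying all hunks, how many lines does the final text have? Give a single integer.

Hunk 1: at line 4 remove [xmii,qytd,qqvl] add [ewpjo,dejb] -> 11 lines: mxf invpo hnqo gtiw praso ewpjo dejb ofkk wiau qlvuv zhrkr
Hunk 2: at line 7 remove [wiau] add [yvozf,krb,kytg] -> 13 lines: mxf invpo hnqo gtiw praso ewpjo dejb ofkk yvozf krb kytg qlvuv zhrkr
Hunk 3: at line 1 remove [invpo] add [cnlw,eoinz] -> 14 lines: mxf cnlw eoinz hnqo gtiw praso ewpjo dejb ofkk yvozf krb kytg qlvuv zhrkr
Hunk 4: at line 2 remove [eoinz,hnqo] add [sqze,pquz] -> 14 lines: mxf cnlw sqze pquz gtiw praso ewpjo dejb ofkk yvozf krb kytg qlvuv zhrkr
Final line count: 14

Answer: 14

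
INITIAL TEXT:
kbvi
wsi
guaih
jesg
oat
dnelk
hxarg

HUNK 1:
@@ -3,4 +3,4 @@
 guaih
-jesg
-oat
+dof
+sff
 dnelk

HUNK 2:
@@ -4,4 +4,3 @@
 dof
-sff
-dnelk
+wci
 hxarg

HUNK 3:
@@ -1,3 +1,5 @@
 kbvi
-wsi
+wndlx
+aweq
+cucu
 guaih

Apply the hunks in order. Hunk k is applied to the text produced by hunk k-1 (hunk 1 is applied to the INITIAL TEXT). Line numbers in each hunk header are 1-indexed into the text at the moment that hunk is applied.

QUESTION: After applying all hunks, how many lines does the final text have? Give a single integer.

Answer: 8

Derivation:
Hunk 1: at line 3 remove [jesg,oat] add [dof,sff] -> 7 lines: kbvi wsi guaih dof sff dnelk hxarg
Hunk 2: at line 4 remove [sff,dnelk] add [wci] -> 6 lines: kbvi wsi guaih dof wci hxarg
Hunk 3: at line 1 remove [wsi] add [wndlx,aweq,cucu] -> 8 lines: kbvi wndlx aweq cucu guaih dof wci hxarg
Final line count: 8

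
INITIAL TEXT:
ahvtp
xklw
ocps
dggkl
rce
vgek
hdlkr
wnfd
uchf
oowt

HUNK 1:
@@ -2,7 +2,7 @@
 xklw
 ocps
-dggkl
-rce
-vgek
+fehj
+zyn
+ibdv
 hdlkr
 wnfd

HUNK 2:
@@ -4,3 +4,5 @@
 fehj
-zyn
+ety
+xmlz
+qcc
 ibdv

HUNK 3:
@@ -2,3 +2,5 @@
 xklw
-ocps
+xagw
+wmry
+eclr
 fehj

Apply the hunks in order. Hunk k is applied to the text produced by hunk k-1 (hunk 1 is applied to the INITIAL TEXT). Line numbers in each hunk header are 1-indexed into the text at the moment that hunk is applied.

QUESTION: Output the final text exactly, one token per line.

Answer: ahvtp
xklw
xagw
wmry
eclr
fehj
ety
xmlz
qcc
ibdv
hdlkr
wnfd
uchf
oowt

Derivation:
Hunk 1: at line 2 remove [dggkl,rce,vgek] add [fehj,zyn,ibdv] -> 10 lines: ahvtp xklw ocps fehj zyn ibdv hdlkr wnfd uchf oowt
Hunk 2: at line 4 remove [zyn] add [ety,xmlz,qcc] -> 12 lines: ahvtp xklw ocps fehj ety xmlz qcc ibdv hdlkr wnfd uchf oowt
Hunk 3: at line 2 remove [ocps] add [xagw,wmry,eclr] -> 14 lines: ahvtp xklw xagw wmry eclr fehj ety xmlz qcc ibdv hdlkr wnfd uchf oowt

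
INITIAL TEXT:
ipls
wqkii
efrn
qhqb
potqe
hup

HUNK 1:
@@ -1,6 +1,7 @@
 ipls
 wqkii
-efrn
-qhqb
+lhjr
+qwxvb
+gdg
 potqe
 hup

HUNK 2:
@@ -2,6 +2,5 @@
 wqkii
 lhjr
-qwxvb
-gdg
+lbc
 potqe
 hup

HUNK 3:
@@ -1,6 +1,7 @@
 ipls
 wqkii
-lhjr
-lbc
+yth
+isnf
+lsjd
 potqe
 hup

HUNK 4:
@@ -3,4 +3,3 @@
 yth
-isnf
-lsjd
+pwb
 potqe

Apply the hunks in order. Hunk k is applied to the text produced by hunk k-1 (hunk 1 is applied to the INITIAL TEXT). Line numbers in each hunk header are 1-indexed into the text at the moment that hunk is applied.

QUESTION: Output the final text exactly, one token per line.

Hunk 1: at line 1 remove [efrn,qhqb] add [lhjr,qwxvb,gdg] -> 7 lines: ipls wqkii lhjr qwxvb gdg potqe hup
Hunk 2: at line 2 remove [qwxvb,gdg] add [lbc] -> 6 lines: ipls wqkii lhjr lbc potqe hup
Hunk 3: at line 1 remove [lhjr,lbc] add [yth,isnf,lsjd] -> 7 lines: ipls wqkii yth isnf lsjd potqe hup
Hunk 4: at line 3 remove [isnf,lsjd] add [pwb] -> 6 lines: ipls wqkii yth pwb potqe hup

Answer: ipls
wqkii
yth
pwb
potqe
hup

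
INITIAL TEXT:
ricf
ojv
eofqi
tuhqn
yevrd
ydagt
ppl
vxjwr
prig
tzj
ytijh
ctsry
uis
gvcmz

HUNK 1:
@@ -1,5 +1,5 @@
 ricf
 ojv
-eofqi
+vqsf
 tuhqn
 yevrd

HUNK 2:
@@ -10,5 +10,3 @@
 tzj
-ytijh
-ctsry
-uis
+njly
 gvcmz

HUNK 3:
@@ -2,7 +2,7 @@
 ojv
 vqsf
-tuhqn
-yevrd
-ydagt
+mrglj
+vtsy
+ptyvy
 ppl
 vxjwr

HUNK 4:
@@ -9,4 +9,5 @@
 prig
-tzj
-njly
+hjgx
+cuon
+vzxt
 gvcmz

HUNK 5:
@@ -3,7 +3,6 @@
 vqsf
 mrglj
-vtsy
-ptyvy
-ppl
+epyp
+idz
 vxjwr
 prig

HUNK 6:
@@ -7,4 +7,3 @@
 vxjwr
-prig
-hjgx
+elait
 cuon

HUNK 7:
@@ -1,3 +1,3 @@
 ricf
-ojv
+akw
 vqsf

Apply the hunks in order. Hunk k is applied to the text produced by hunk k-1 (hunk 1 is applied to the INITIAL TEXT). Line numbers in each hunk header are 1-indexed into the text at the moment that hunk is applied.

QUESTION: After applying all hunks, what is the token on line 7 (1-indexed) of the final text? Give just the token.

Hunk 1: at line 1 remove [eofqi] add [vqsf] -> 14 lines: ricf ojv vqsf tuhqn yevrd ydagt ppl vxjwr prig tzj ytijh ctsry uis gvcmz
Hunk 2: at line 10 remove [ytijh,ctsry,uis] add [njly] -> 12 lines: ricf ojv vqsf tuhqn yevrd ydagt ppl vxjwr prig tzj njly gvcmz
Hunk 3: at line 2 remove [tuhqn,yevrd,ydagt] add [mrglj,vtsy,ptyvy] -> 12 lines: ricf ojv vqsf mrglj vtsy ptyvy ppl vxjwr prig tzj njly gvcmz
Hunk 4: at line 9 remove [tzj,njly] add [hjgx,cuon,vzxt] -> 13 lines: ricf ojv vqsf mrglj vtsy ptyvy ppl vxjwr prig hjgx cuon vzxt gvcmz
Hunk 5: at line 3 remove [vtsy,ptyvy,ppl] add [epyp,idz] -> 12 lines: ricf ojv vqsf mrglj epyp idz vxjwr prig hjgx cuon vzxt gvcmz
Hunk 6: at line 7 remove [prig,hjgx] add [elait] -> 11 lines: ricf ojv vqsf mrglj epyp idz vxjwr elait cuon vzxt gvcmz
Hunk 7: at line 1 remove [ojv] add [akw] -> 11 lines: ricf akw vqsf mrglj epyp idz vxjwr elait cuon vzxt gvcmz
Final line 7: vxjwr

Answer: vxjwr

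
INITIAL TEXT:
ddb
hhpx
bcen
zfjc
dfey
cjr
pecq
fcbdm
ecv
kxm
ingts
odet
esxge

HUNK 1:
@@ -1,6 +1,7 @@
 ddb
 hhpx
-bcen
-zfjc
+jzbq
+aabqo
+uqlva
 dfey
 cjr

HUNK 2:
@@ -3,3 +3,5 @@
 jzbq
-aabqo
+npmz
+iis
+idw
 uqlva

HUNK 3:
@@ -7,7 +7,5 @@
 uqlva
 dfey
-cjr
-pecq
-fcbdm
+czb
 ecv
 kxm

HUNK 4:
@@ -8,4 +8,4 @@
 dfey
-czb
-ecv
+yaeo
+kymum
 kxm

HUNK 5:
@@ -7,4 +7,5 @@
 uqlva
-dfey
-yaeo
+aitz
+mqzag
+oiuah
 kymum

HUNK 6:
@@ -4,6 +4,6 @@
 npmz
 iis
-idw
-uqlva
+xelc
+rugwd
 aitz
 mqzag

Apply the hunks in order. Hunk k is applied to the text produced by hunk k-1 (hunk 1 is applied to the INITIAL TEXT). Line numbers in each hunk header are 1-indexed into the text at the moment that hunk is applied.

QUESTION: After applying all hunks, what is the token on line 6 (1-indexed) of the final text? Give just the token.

Hunk 1: at line 1 remove [bcen,zfjc] add [jzbq,aabqo,uqlva] -> 14 lines: ddb hhpx jzbq aabqo uqlva dfey cjr pecq fcbdm ecv kxm ingts odet esxge
Hunk 2: at line 3 remove [aabqo] add [npmz,iis,idw] -> 16 lines: ddb hhpx jzbq npmz iis idw uqlva dfey cjr pecq fcbdm ecv kxm ingts odet esxge
Hunk 3: at line 7 remove [cjr,pecq,fcbdm] add [czb] -> 14 lines: ddb hhpx jzbq npmz iis idw uqlva dfey czb ecv kxm ingts odet esxge
Hunk 4: at line 8 remove [czb,ecv] add [yaeo,kymum] -> 14 lines: ddb hhpx jzbq npmz iis idw uqlva dfey yaeo kymum kxm ingts odet esxge
Hunk 5: at line 7 remove [dfey,yaeo] add [aitz,mqzag,oiuah] -> 15 lines: ddb hhpx jzbq npmz iis idw uqlva aitz mqzag oiuah kymum kxm ingts odet esxge
Hunk 6: at line 4 remove [idw,uqlva] add [xelc,rugwd] -> 15 lines: ddb hhpx jzbq npmz iis xelc rugwd aitz mqzag oiuah kymum kxm ingts odet esxge
Final line 6: xelc

Answer: xelc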